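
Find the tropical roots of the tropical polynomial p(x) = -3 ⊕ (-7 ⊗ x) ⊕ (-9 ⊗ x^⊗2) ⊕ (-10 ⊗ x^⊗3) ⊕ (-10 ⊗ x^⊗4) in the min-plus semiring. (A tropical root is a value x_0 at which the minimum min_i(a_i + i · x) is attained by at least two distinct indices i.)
Roots: {0, 1, 2, 4}

Each tropical root is a break point of the lower envelope of the lines y = a_i + i · x (there are 5 lines, with slopes 0, 1, ..., 4). Only the lines that attain the minimum somewhere contribute to roots; other lines are dominated. Here the surviving (envelope) indices are i = 4, i = 3, i = 2, i = 1, i = 0.
Intersections between consecutive envelope lines give the roots: for adjacent envelope indices i < j the intersection is x = (a_i − a_j) / (j − i). Reading off the sorted break points: {0, 1, 2, 4}.
Verification: at each break x_0, at least two indices attain the minimum of min_i(a_i + i · x_0).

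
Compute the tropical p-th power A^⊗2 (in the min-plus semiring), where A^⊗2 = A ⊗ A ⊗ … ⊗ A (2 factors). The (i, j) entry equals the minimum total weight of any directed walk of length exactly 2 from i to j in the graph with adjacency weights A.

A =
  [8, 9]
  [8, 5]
A^⊗2 =
  [16, 14]
  [13, 10]

Each entry (A^⊗2)_ij equals the minimum over all length-2 walks i = v_0 → v_1 → … → v_2 = j of Σ_t A[v_t][v_{t+1}]. For example, for (i, j) = (0, 1) we minimise over 2 possible intermediate vertex sequences; the minimum is 14, attained along the walk 0 → 1 → 1.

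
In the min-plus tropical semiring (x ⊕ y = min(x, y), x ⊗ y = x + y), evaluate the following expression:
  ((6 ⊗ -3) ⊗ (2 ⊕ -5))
((6 ⊗ -3) ⊗ (2 ⊕ -5)) = -2

Expand innermost to outermost. Recall ⊕ takes the minimum of its arguments and ⊗ takes their sum. Working out the expression ((6 ⊗ -3) ⊗ (2 ⊕ -5)) gives -2.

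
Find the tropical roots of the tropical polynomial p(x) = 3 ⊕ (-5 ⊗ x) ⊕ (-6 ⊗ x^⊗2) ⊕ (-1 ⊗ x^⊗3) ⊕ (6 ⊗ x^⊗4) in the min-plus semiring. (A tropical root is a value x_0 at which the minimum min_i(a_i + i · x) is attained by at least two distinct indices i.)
Roots: {-7, -5, 1, 8}

Each tropical root is a break point of the lower envelope of the lines y = a_i + i · x (there are 5 lines, with slopes 0, 1, ..., 4). Only the lines that attain the minimum somewhere contribute to roots; other lines are dominated. Here the surviving (envelope) indices are i = 4, i = 3, i = 2, i = 1, i = 0.
Intersections between consecutive envelope lines give the roots: for adjacent envelope indices i < j the intersection is x = (a_i − a_j) / (j − i). Reading off the sorted break points: {-7, -5, 1, 8}.
Verification: at each break x_0, at least two indices attain the minimum of min_i(a_i + i · x_0).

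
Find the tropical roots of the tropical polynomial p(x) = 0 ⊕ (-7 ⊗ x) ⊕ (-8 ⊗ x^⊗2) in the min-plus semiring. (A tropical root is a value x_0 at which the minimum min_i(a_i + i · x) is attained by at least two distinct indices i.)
Roots: {1, 7}

Each tropical root is a break point of the lower envelope of the lines y = a_i + i · x (there are 3 lines, with slopes 0, 1, ..., 2). Only the lines that attain the minimum somewhere contribute to roots; other lines are dominated. Here the surviving (envelope) indices are i = 2, i = 1, i = 0.
Intersections between consecutive envelope lines give the roots: for adjacent envelope indices i < j the intersection is x = (a_i − a_j) / (j − i). Reading off the sorted break points: {1, 7}.
Verification: at each break x_0, at least two indices attain the minimum of min_i(a_i + i · x_0).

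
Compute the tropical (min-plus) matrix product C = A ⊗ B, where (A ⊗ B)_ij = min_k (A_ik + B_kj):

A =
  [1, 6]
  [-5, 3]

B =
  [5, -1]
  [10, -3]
A ⊗ B =
  [6, 0]
  [0, -6]

Apply the min-plus product entry-by-entry:
  C[0][0] = min over k of (A[0][0] + B[0][0] = 1 + 5 = 6, A[0][1] + B[1][0] = 6 + 10 = 16) = 6 (attained at k = 0)
  C[0][1] = min over k of (A[0][0] + B[0][1] = 1 + -1 = 0, A[0][1] + B[1][1] = 6 + -3 = 3) = 0 (attained at k = 0)
  C[1][0] = min over k of (A[1][0] + B[0][0] = -5 + 5 = 0, A[1][1] + B[1][0] = 3 + 10 = 13) = 0 (attained at k = 0)
  C[1][1] = min over k of (A[1][0] + B[0][1] = -5 + -1 = -6, A[1][1] + B[1][1] = 3 + -3 = 0) = -6 (attained at k = 0)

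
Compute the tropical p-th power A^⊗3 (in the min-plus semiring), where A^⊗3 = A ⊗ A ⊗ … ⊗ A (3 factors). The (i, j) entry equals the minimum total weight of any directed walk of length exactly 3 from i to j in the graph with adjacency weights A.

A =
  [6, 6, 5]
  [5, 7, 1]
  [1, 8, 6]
A^⊗3 =
  [8, 12, 11]
  [8, 8, 7]
  [7, 13, 8]

Each entry (A^⊗3)_ij equals the minimum over all length-3 walks i = v_0 → v_1 → … → v_3 = j of Σ_t A[v_t][v_{t+1}]. For example, for (i, j) = (0, 2) we minimise over 9 possible intermediate vertex sequences; the minimum is 11, attained along the walk 0 → 2 → 0 → 2.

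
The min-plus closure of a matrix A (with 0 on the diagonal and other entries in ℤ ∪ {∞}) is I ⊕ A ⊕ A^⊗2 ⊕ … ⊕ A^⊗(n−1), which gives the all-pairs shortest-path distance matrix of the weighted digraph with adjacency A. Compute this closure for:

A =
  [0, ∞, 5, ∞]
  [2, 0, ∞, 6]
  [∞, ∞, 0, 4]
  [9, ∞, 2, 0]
Closure =
  [0, ∞, 5, 9]
  [2, 0, 7, 6]
  [13, ∞, 0, 4]
  [9, ∞, 2, 0]

This is the Floyd-Warshall all-pairs shortest-path computation. For each intermediate vertex k = 0, 1, …, 3, update dist[i][j] ← min(dist[i][j], dist[i][k] + dist[k][j]). The final matrix gives, for each (i, j), the minimum total weight of any directed path from i to j (possibly empty when i = j).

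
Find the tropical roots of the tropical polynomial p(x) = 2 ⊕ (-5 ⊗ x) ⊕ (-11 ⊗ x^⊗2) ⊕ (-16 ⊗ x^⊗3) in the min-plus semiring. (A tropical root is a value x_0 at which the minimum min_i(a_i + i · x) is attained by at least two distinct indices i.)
Roots: {5, 6, 7}

Each tropical root is a break point of the lower envelope of the lines y = a_i + i · x (there are 4 lines, with slopes 0, 1, ..., 3). Only the lines that attain the minimum somewhere contribute to roots; other lines are dominated. Here the surviving (envelope) indices are i = 3, i = 2, i = 1, i = 0.
Intersections between consecutive envelope lines give the roots: for adjacent envelope indices i < j the intersection is x = (a_i − a_j) / (j − i). Reading off the sorted break points: {5, 6, 7}.
Verification: at each break x_0, at least two indices attain the minimum of min_i(a_i + i · x_0).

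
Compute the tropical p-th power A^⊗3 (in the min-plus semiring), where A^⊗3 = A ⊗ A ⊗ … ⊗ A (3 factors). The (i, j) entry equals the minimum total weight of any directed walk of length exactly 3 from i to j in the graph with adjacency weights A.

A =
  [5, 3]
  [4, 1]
A^⊗3 =
  [8, 5]
  [6, 3]

Each entry (A^⊗3)_ij equals the minimum over all length-3 walks i = v_0 → v_1 → … → v_3 = j of Σ_t A[v_t][v_{t+1}]. For example, for (i, j) = (0, 1) we minimise over 4 possible intermediate vertex sequences; the minimum is 5, attained along the walk 0 → 1 → 1 → 1.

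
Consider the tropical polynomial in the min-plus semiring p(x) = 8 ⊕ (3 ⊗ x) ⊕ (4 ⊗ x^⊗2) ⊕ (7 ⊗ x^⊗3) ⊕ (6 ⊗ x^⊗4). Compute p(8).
p(8) = 8

A tropical monomial a ⊗ x^⊗i evaluates to a + i · x. Evaluating each term at x = 8:
  Term 0 contributes 8 + 0 · 8 = 8
  Term 1 contributes 3 + 1 · 8 = 11
  Term 2 contributes 4 + 2 · 8 = 20
  Term 3 contributes 7 + 3 · 8 = 31
  Term 4 contributes 6 + 4 · 8 = 38
p(8) = ⊕ of these = min[8, 11, 20, 31, 38] = 8.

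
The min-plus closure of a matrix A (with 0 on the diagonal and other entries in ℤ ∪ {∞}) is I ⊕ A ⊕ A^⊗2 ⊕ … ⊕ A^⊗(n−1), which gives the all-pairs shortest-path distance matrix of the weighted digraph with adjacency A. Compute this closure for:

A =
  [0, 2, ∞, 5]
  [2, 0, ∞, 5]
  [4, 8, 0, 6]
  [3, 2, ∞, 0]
Closure =
  [0, 2, ∞, 5]
  [2, 0, ∞, 5]
  [4, 6, 0, 6]
  [3, 2, ∞, 0]

This is the Floyd-Warshall all-pairs shortest-path computation. For each intermediate vertex k = 0, 1, …, 3, update dist[i][j] ← min(dist[i][j], dist[i][k] + dist[k][j]). The final matrix gives, for each (i, j), the minimum total weight of any directed path from i to j (possibly empty when i = j).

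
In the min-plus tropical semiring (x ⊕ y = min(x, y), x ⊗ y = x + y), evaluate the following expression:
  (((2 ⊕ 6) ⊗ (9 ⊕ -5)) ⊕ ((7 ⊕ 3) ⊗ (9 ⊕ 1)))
(((2 ⊕ 6) ⊗ (9 ⊕ -5)) ⊕ ((7 ⊕ 3) ⊗ (9 ⊕ 1))) = -3

Expand innermost to outermost. Recall ⊕ takes the minimum of its arguments and ⊗ takes their sum. Working out the expression (((2 ⊕ 6) ⊗ (9 ⊕ -5)) ⊕ ((7 ⊕ 3) ⊗ (9 ⊕ 1))) gives -3.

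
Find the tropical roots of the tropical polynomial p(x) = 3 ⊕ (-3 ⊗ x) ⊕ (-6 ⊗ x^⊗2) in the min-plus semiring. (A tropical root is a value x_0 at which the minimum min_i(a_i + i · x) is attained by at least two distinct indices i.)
Roots: {3, 6}

Each tropical root is a break point of the lower envelope of the lines y = a_i + i · x (there are 3 lines, with slopes 0, 1, ..., 2). Only the lines that attain the minimum somewhere contribute to roots; other lines are dominated. Here the surviving (envelope) indices are i = 2, i = 1, i = 0.
Intersections between consecutive envelope lines give the roots: for adjacent envelope indices i < j the intersection is x = (a_i − a_j) / (j − i). Reading off the sorted break points: {3, 6}.
Verification: at each break x_0, at least two indices attain the minimum of min_i(a_i + i · x_0).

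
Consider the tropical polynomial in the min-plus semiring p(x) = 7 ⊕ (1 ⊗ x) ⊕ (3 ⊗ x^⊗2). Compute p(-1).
p(-1) = 0

A tropical monomial a ⊗ x^⊗i evaluates to a + i · x. Evaluating each term at x = -1:
  Term 0 contributes 7 + 0 · -1 = 7
  Term 1 contributes 1 + 1 · -1 = 0
  Term 2 contributes 3 + 2 · -1 = 1
p(-1) = ⊕ of these = min[7, 0, 1] = 0.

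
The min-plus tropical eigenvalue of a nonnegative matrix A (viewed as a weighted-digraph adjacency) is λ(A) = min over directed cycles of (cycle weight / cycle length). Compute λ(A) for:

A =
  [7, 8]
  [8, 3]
λ(A) = 3

Enumerate directed cycles and compute their means (weight / length). Sample:
  cycle 0 → 0: weight = 7, length = 1, mean = 7/1 ≈ 7.000
  cycle 1 → 1: weight = 3, length = 1, mean = 3/1 ≈ 3.000
  cycle 0 → 1 → 0: weight = 16, length = 2, mean = 16/2 ≈ 8.000
  cycle 1 → 0 → 1: weight = 16, length = 2, mean = 16/2 ≈ 8.000
Minimum mean = 3.000, attained e.g. along the cycle 1 → 1 with weight 3 and length 1. So λ(A) = 3/1 = 3.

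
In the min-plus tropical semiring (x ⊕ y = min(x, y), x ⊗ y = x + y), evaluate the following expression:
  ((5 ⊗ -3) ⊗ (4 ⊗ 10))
((5 ⊗ -3) ⊗ (4 ⊗ 10)) = 16

Expand innermost to outermost. Recall ⊕ takes the minimum of its arguments and ⊗ takes their sum. Working out the expression ((5 ⊗ -3) ⊗ (4 ⊗ 10)) gives 16.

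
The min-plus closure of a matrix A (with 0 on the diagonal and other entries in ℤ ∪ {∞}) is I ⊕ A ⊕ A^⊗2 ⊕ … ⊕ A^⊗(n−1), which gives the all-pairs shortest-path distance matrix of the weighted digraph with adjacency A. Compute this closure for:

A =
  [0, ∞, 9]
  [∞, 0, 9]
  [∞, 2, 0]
Closure =
  [0, 11, 9]
  [∞, 0, 9]
  [∞, 2, 0]

This is the Floyd-Warshall all-pairs shortest-path computation. For each intermediate vertex k = 0, 1, …, 2, update dist[i][j] ← min(dist[i][j], dist[i][k] + dist[k][j]). The final matrix gives, for each (i, j), the minimum total weight of any directed path from i to j (possibly empty when i = j).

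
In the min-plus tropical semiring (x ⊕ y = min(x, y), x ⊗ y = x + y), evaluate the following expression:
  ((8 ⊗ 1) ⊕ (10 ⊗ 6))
((8 ⊗ 1) ⊕ (10 ⊗ 6)) = 9

Expand innermost to outermost. Recall ⊕ takes the minimum of its arguments and ⊗ takes their sum. Working out the expression ((8 ⊗ 1) ⊕ (10 ⊗ 6)) gives 9.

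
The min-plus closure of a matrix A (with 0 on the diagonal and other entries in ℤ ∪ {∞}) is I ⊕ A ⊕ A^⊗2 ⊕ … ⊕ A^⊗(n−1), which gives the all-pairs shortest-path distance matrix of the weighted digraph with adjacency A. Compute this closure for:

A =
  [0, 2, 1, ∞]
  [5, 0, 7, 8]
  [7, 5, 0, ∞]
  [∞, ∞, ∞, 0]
Closure =
  [0, 2, 1, 10]
  [5, 0, 6, 8]
  [7, 5, 0, 13]
  [∞, ∞, ∞, 0]

This is the Floyd-Warshall all-pairs shortest-path computation. For each intermediate vertex k = 0, 1, …, 3, update dist[i][j] ← min(dist[i][j], dist[i][k] + dist[k][j]). The final matrix gives, for each (i, j), the minimum total weight of any directed path from i to j (possibly empty when i = j).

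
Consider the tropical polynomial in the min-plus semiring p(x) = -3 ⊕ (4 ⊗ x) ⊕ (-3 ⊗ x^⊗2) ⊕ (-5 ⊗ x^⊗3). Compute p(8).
p(8) = -3

A tropical monomial a ⊗ x^⊗i evaluates to a + i · x. Evaluating each term at x = 8:
  Term 0 contributes -3 + 0 · 8 = -3
  Term 1 contributes 4 + 1 · 8 = 12
  Term 2 contributes -3 + 2 · 8 = 13
  Term 3 contributes -5 + 3 · 8 = 19
p(8) = ⊕ of these = min[-3, 12, 13, 19] = -3.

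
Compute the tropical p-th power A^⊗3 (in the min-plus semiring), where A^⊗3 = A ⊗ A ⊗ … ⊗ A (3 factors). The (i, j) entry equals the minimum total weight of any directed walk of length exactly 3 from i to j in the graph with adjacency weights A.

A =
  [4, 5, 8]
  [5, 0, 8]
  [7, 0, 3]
A^⊗3 =
  [10, 5, 13]
  [5, 0, 8]
  [5, 0, 8]

Each entry (A^⊗3)_ij equals the minimum over all length-3 walks i = v_0 → v_1 → … → v_3 = j of Σ_t A[v_t][v_{t+1}]. For example, for (i, j) = (0, 2) we minimise over 9 possible intermediate vertex sequences; the minimum is 13, attained along the walk 0 → 1 → 1 → 2.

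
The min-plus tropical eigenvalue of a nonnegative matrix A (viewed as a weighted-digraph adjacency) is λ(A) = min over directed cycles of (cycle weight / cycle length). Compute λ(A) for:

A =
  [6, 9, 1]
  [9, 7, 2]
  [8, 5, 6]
λ(A) = 7/2

Enumerate directed cycles and compute their means (weight / length). Sample:
  cycle 0 → 0: weight = 6, length = 1, mean = 6/1 ≈ 6.000
  cycle 1 → 1: weight = 7, length = 1, mean = 7/1 ≈ 7.000
  cycle 2 → 2: weight = 6, length = 1, mean = 6/1 ≈ 6.000
  cycle 0 → 1 → 0: weight = 18, length = 2, mean = 18/2 ≈ 9.000
  cycle 0 → 2 → 0: weight = 9, length = 2, mean = 9/2 ≈ 4.500
  cycle 1 → 0 → 1: weight = 18, length = 2, mean = 18/2 ≈ 9.000
Minimum mean = 3.500, attained e.g. along the cycle 1 → 2 → 1 with weight 7 and length 2. So λ(A) = 7/2 = 7/2.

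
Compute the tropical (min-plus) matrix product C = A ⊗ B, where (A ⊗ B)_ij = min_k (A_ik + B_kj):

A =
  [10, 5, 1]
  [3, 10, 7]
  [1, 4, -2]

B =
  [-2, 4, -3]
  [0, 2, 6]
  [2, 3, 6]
A ⊗ B =
  [3, 4, 7]
  [1, 7, 0]
  [-1, 1, -2]

Apply the min-plus product entry-by-entry:
  C[0][0] = min over k of (A[0][0] + B[0][0] = 10 + -2 = 8, A[0][1] + B[1][0] = 5 + 0 = 5, A[0][2] + B[2][0] = 1 + 2 = 3) = 3 (attained at k = 2)
  C[0][1] = min over k of (A[0][0] + B[0][1] = 10 + 4 = 14, A[0][1] + B[1][1] = 5 + 2 = 7, A[0][2] + B[2][1] = 1 + 3 = 4) = 4 (attained at k = 2)
  C[0][2] = min over k of (A[0][0] + B[0][2] = 10 + -3 = 7, A[0][1] + B[1][2] = 5 + 6 = 11, A[0][2] + B[2][2] = 1 + 6 = 7) = 7 (attained at k = 0)
  C[1][0] = min over k of (A[1][0] + B[0][0] = 3 + -2 = 1, A[1][1] + B[1][0] = 10 + 0 = 10, A[1][2] + B[2][0] = 7 + 2 = 9) = 1 (attained at k = 0)
  C[1][1] = min over k of (A[1][0] + B[0][1] = 3 + 4 = 7, A[1][1] + B[1][1] = 10 + 2 = 12, A[1][2] + B[2][1] = 7 + 3 = 10) = 7 (attained at k = 0)
  C[1][2] = min over k of (A[1][0] + B[0][2] = 3 + -3 = 0, A[1][1] + B[1][2] = 10 + 6 = 16, A[1][2] + B[2][2] = 7 + 6 = 13) = 0 (attained at k = 0)
  C[2][0] = min over k of (A[2][0] + B[0][0] = 1 + -2 = -1, A[2][1] + B[1][0] = 4 + 0 = 4, A[2][2] + B[2][0] = -2 + 2 = 0) = -1 (attained at k = 0)
  C[2][1] = min over k of (A[2][0] + B[0][1] = 1 + 4 = 5, A[2][1] + B[1][1] = 4 + 2 = 6, A[2][2] + B[2][1] = -2 + 3 = 1) = 1 (attained at k = 2)
  C[2][2] = min over k of (A[2][0] + B[0][2] = 1 + -3 = -2, A[2][1] + B[1][2] = 4 + 6 = 10, A[2][2] + B[2][2] = -2 + 6 = 4) = -2 (attained at k = 0)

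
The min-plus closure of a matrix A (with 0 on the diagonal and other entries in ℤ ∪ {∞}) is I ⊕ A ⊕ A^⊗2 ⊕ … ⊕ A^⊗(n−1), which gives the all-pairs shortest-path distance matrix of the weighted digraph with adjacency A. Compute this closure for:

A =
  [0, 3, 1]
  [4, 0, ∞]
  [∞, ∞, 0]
Closure =
  [0, 3, 1]
  [4, 0, 5]
  [∞, ∞, 0]

This is the Floyd-Warshall all-pairs shortest-path computation. For each intermediate vertex k = 0, 1, …, 2, update dist[i][j] ← min(dist[i][j], dist[i][k] + dist[k][j]). The final matrix gives, for each (i, j), the minimum total weight of any directed path from i to j (possibly empty when i = j).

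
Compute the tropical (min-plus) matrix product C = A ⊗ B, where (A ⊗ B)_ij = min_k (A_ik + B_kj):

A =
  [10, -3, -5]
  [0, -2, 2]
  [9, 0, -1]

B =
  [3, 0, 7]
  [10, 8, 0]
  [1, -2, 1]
A ⊗ B =
  [-4, -7, -4]
  [3, 0, -2]
  [0, -3, 0]

Apply the min-plus product entry-by-entry:
  C[0][0] = min over k of (A[0][0] + B[0][0] = 10 + 3 = 13, A[0][1] + B[1][0] = -3 + 10 = 7, A[0][2] + B[2][0] = -5 + 1 = -4) = -4 (attained at k = 2)
  C[0][1] = min over k of (A[0][0] + B[0][1] = 10 + 0 = 10, A[0][1] + B[1][1] = -3 + 8 = 5, A[0][2] + B[2][1] = -5 + -2 = -7) = -7 (attained at k = 2)
  C[0][2] = min over k of (A[0][0] + B[0][2] = 10 + 7 = 17, A[0][1] + B[1][2] = -3 + 0 = -3, A[0][2] + B[2][2] = -5 + 1 = -4) = -4 (attained at k = 2)
  C[1][0] = min over k of (A[1][0] + B[0][0] = 0 + 3 = 3, A[1][1] + B[1][0] = -2 + 10 = 8, A[1][2] + B[2][0] = 2 + 1 = 3) = 3 (attained at k = 0)
  C[1][1] = min over k of (A[1][0] + B[0][1] = 0 + 0 = 0, A[1][1] + B[1][1] = -2 + 8 = 6, A[1][2] + B[2][1] = 2 + -2 = 0) = 0 (attained at k = 0)
  C[1][2] = min over k of (A[1][0] + B[0][2] = 0 + 7 = 7, A[1][1] + B[1][2] = -2 + 0 = -2, A[1][2] + B[2][2] = 2 + 1 = 3) = -2 (attained at k = 1)
  C[2][0] = min over k of (A[2][0] + B[0][0] = 9 + 3 = 12, A[2][1] + B[1][0] = 0 + 10 = 10, A[2][2] + B[2][0] = -1 + 1 = 0) = 0 (attained at k = 2)
  C[2][1] = min over k of (A[2][0] + B[0][1] = 9 + 0 = 9, A[2][1] + B[1][1] = 0 + 8 = 8, A[2][2] + B[2][1] = -1 + -2 = -3) = -3 (attained at k = 2)
  C[2][2] = min over k of (A[2][0] + B[0][2] = 9 + 7 = 16, A[2][1] + B[1][2] = 0 + 0 = 0, A[2][2] + B[2][2] = -1 + 1 = 0) = 0 (attained at k = 1)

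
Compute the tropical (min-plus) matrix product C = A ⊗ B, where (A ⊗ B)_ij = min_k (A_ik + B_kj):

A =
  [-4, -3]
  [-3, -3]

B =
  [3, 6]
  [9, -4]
A ⊗ B =
  [-1, -7]
  [0, -7]

Apply the min-plus product entry-by-entry:
  C[0][0] = min over k of (A[0][0] + B[0][0] = -4 + 3 = -1, A[0][1] + B[1][0] = -3 + 9 = 6) = -1 (attained at k = 0)
  C[0][1] = min over k of (A[0][0] + B[0][1] = -4 + 6 = 2, A[0][1] + B[1][1] = -3 + -4 = -7) = -7 (attained at k = 1)
  C[1][0] = min over k of (A[1][0] + B[0][0] = -3 + 3 = 0, A[1][1] + B[1][0] = -3 + 9 = 6) = 0 (attained at k = 0)
  C[1][1] = min over k of (A[1][0] + B[0][1] = -3 + 6 = 3, A[1][1] + B[1][1] = -3 + -4 = -7) = -7 (attained at k = 1)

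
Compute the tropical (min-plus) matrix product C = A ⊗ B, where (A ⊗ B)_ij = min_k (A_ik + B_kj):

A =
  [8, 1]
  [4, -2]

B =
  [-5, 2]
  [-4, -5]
A ⊗ B =
  [-3, -4]
  [-6, -7]

Apply the min-plus product entry-by-entry:
  C[0][0] = min over k of (A[0][0] + B[0][0] = 8 + -5 = 3, A[0][1] + B[1][0] = 1 + -4 = -3) = -3 (attained at k = 1)
  C[0][1] = min over k of (A[0][0] + B[0][1] = 8 + 2 = 10, A[0][1] + B[1][1] = 1 + -5 = -4) = -4 (attained at k = 1)
  C[1][0] = min over k of (A[1][0] + B[0][0] = 4 + -5 = -1, A[1][1] + B[1][0] = -2 + -4 = -6) = -6 (attained at k = 1)
  C[1][1] = min over k of (A[1][0] + B[0][1] = 4 + 2 = 6, A[1][1] + B[1][1] = -2 + -5 = -7) = -7 (attained at k = 1)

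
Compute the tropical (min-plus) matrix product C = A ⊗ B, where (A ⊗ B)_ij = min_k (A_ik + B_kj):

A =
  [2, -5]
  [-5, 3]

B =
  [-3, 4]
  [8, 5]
A ⊗ B =
  [-1, 0]
  [-8, -1]

Apply the min-plus product entry-by-entry:
  C[0][0] = min over k of (A[0][0] + B[0][0] = 2 + -3 = -1, A[0][1] + B[1][0] = -5 + 8 = 3) = -1 (attained at k = 0)
  C[0][1] = min over k of (A[0][0] + B[0][1] = 2 + 4 = 6, A[0][1] + B[1][1] = -5 + 5 = 0) = 0 (attained at k = 1)
  C[1][0] = min over k of (A[1][0] + B[0][0] = -5 + -3 = -8, A[1][1] + B[1][0] = 3 + 8 = 11) = -8 (attained at k = 0)
  C[1][1] = min over k of (A[1][0] + B[0][1] = -5 + 4 = -1, A[1][1] + B[1][1] = 3 + 5 = 8) = -1 (attained at k = 0)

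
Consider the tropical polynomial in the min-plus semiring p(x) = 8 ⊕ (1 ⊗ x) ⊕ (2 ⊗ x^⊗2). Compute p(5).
p(5) = 6

A tropical monomial a ⊗ x^⊗i evaluates to a + i · x. Evaluating each term at x = 5:
  Term 0 contributes 8 + 0 · 5 = 8
  Term 1 contributes 1 + 1 · 5 = 6
  Term 2 contributes 2 + 2 · 5 = 12
p(5) = ⊕ of these = min[8, 6, 12] = 6.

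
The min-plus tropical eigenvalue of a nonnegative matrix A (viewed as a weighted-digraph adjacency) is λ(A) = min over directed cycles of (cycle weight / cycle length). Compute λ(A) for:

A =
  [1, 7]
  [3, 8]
λ(A) = 1

Enumerate directed cycles and compute their means (weight / length). Sample:
  cycle 0 → 0: weight = 1, length = 1, mean = 1/1 ≈ 1.000
  cycle 1 → 1: weight = 8, length = 1, mean = 8/1 ≈ 8.000
  cycle 0 → 1 → 0: weight = 10, length = 2, mean = 10/2 ≈ 5.000
  cycle 1 → 0 → 1: weight = 10, length = 2, mean = 10/2 ≈ 5.000
Minimum mean = 1.000, attained e.g. along the cycle 0 → 0 with weight 1 and length 1. So λ(A) = 1/1 = 1.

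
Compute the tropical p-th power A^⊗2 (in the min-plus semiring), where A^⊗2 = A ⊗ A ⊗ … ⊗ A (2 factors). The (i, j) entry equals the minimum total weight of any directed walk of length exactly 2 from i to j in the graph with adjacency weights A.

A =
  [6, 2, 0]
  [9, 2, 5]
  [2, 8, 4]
A^⊗2 =
  [2, 4, 4]
  [7, 4, 7]
  [6, 4, 2]

Each entry (A^⊗2)_ij equals the minimum over all length-2 walks i = v_0 → v_1 → … → v_2 = j of Σ_t A[v_t][v_{t+1}]. For example, for (i, j) = (0, 2) we minimise over 3 possible intermediate vertex sequences; the minimum is 4, attained along the walk 0 → 2 → 2.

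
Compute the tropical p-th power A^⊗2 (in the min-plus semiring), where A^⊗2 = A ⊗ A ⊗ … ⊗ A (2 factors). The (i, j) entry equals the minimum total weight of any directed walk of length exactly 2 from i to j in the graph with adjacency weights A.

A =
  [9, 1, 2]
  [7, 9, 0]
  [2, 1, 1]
A^⊗2 =
  [4, 3, 1]
  [2, 1, 1]
  [3, 2, 1]

Each entry (A^⊗2)_ij equals the minimum over all length-2 walks i = v_0 → v_1 → … → v_2 = j of Σ_t A[v_t][v_{t+1}]. For example, for (i, j) = (0, 2) we minimise over 3 possible intermediate vertex sequences; the minimum is 1, attained along the walk 0 → 1 → 2.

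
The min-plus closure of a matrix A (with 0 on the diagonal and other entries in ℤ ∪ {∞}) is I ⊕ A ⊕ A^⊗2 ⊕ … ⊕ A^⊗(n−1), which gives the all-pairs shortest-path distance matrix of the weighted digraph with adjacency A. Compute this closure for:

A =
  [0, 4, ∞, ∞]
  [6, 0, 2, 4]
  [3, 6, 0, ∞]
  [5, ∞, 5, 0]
Closure =
  [0, 4, 6, 8]
  [5, 0, 2, 4]
  [3, 6, 0, 10]
  [5, 9, 5, 0]

This is the Floyd-Warshall all-pairs shortest-path computation. For each intermediate vertex k = 0, 1, …, 3, update dist[i][j] ← min(dist[i][j], dist[i][k] + dist[k][j]). The final matrix gives, for each (i, j), the minimum total weight of any directed path from i to j (possibly empty when i = j).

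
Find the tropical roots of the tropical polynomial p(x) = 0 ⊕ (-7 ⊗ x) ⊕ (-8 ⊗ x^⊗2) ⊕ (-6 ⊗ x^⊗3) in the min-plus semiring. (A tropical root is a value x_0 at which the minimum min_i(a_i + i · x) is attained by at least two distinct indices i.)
Roots: {-2, 1, 7}

Each tropical root is a break point of the lower envelope of the lines y = a_i + i · x (there are 4 lines, with slopes 0, 1, ..., 3). Only the lines that attain the minimum somewhere contribute to roots; other lines are dominated. Here the surviving (envelope) indices are i = 3, i = 2, i = 1, i = 0.
Intersections between consecutive envelope lines give the roots: for adjacent envelope indices i < j the intersection is x = (a_i − a_j) / (j − i). Reading off the sorted break points: {-2, 1, 7}.
Verification: at each break x_0, at least two indices attain the minimum of min_i(a_i + i · x_0).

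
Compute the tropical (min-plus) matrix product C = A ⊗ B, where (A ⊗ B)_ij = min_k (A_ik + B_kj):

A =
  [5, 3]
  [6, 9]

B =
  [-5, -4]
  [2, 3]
A ⊗ B =
  [0, 1]
  [1, 2]

Apply the min-plus product entry-by-entry:
  C[0][0] = min over k of (A[0][0] + B[0][0] = 5 + -5 = 0, A[0][1] + B[1][0] = 3 + 2 = 5) = 0 (attained at k = 0)
  C[0][1] = min over k of (A[0][0] + B[0][1] = 5 + -4 = 1, A[0][1] + B[1][1] = 3 + 3 = 6) = 1 (attained at k = 0)
  C[1][0] = min over k of (A[1][0] + B[0][0] = 6 + -5 = 1, A[1][1] + B[1][0] = 9 + 2 = 11) = 1 (attained at k = 0)
  C[1][1] = min over k of (A[1][0] + B[0][1] = 6 + -4 = 2, A[1][1] + B[1][1] = 9 + 3 = 12) = 2 (attained at k = 0)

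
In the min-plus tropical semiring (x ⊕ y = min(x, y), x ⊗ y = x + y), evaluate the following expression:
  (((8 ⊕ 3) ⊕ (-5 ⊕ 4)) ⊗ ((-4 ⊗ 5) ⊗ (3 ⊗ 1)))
(((8 ⊕ 3) ⊕ (-5 ⊕ 4)) ⊗ ((-4 ⊗ 5) ⊗ (3 ⊗ 1))) = 0

Expand innermost to outermost. Recall ⊕ takes the minimum of its arguments and ⊗ takes their sum. Working out the expression (((8 ⊕ 3) ⊕ (-5 ⊕ 4)) ⊗ ((-4 ⊗ 5) ⊗ (3 ⊗ 1))) gives 0.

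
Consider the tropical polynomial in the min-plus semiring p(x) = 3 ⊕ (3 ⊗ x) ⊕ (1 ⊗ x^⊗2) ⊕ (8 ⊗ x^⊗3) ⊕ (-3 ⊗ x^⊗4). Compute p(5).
p(5) = 3

A tropical monomial a ⊗ x^⊗i evaluates to a + i · x. Evaluating each term at x = 5:
  Term 0 contributes 3 + 0 · 5 = 3
  Term 1 contributes 3 + 1 · 5 = 8
  Term 2 contributes 1 + 2 · 5 = 11
  Term 3 contributes 8 + 3 · 5 = 23
  Term 4 contributes -3 + 4 · 5 = 17
p(5) = ⊕ of these = min[3, 8, 11, 23, 17] = 3.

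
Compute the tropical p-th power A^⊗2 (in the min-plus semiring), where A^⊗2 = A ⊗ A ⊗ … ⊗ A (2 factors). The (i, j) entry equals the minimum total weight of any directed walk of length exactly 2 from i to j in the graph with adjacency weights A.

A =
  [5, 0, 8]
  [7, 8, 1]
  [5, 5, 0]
A^⊗2 =
  [7, 5, 1]
  [6, 6, 1]
  [5, 5, 0]

Each entry (A^⊗2)_ij equals the minimum over all length-2 walks i = v_0 → v_1 → … → v_2 = j of Σ_t A[v_t][v_{t+1}]. For example, for (i, j) = (0, 2) we minimise over 3 possible intermediate vertex sequences; the minimum is 1, attained along the walk 0 → 1 → 2.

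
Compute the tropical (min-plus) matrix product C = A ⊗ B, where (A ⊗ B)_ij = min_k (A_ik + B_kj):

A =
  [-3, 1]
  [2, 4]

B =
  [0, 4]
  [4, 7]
A ⊗ B =
  [-3, 1]
  [2, 6]

Apply the min-plus product entry-by-entry:
  C[0][0] = min over k of (A[0][0] + B[0][0] = -3 + 0 = -3, A[0][1] + B[1][0] = 1 + 4 = 5) = -3 (attained at k = 0)
  C[0][1] = min over k of (A[0][0] + B[0][1] = -3 + 4 = 1, A[0][1] + B[1][1] = 1 + 7 = 8) = 1 (attained at k = 0)
  C[1][0] = min over k of (A[1][0] + B[0][0] = 2 + 0 = 2, A[1][1] + B[1][0] = 4 + 4 = 8) = 2 (attained at k = 0)
  C[1][1] = min over k of (A[1][0] + B[0][1] = 2 + 4 = 6, A[1][1] + B[1][1] = 4 + 7 = 11) = 6 (attained at k = 0)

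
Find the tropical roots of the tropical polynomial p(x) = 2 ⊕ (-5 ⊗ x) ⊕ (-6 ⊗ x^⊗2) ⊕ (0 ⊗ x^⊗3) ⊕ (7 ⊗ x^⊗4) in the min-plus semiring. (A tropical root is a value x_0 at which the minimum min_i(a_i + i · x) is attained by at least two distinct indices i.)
Roots: {-7, -6, 1, 7}

Each tropical root is a break point of the lower envelope of the lines y = a_i + i · x (there are 5 lines, with slopes 0, 1, ..., 4). Only the lines that attain the minimum somewhere contribute to roots; other lines are dominated. Here the surviving (envelope) indices are i = 4, i = 3, i = 2, i = 1, i = 0.
Intersections between consecutive envelope lines give the roots: for adjacent envelope indices i < j the intersection is x = (a_i − a_j) / (j − i). Reading off the sorted break points: {-7, -6, 1, 7}.
Verification: at each break x_0, at least two indices attain the minimum of min_i(a_i + i · x_0).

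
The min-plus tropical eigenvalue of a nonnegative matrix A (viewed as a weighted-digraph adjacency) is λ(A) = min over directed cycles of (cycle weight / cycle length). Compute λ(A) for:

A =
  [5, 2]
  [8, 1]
λ(A) = 1

Enumerate directed cycles and compute their means (weight / length). Sample:
  cycle 0 → 0: weight = 5, length = 1, mean = 5/1 ≈ 5.000
  cycle 1 → 1: weight = 1, length = 1, mean = 1/1 ≈ 1.000
  cycle 0 → 1 → 0: weight = 10, length = 2, mean = 10/2 ≈ 5.000
  cycle 1 → 0 → 1: weight = 10, length = 2, mean = 10/2 ≈ 5.000
Minimum mean = 1.000, attained e.g. along the cycle 1 → 1 with weight 1 and length 1. So λ(A) = 1/1 = 1.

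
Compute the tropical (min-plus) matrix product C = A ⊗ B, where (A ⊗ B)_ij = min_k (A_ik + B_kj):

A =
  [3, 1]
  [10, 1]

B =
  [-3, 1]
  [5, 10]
A ⊗ B =
  [0, 4]
  [6, 11]

Apply the min-plus product entry-by-entry:
  C[0][0] = min over k of (A[0][0] + B[0][0] = 3 + -3 = 0, A[0][1] + B[1][0] = 1 + 5 = 6) = 0 (attained at k = 0)
  C[0][1] = min over k of (A[0][0] + B[0][1] = 3 + 1 = 4, A[0][1] + B[1][1] = 1 + 10 = 11) = 4 (attained at k = 0)
  C[1][0] = min over k of (A[1][0] + B[0][0] = 10 + -3 = 7, A[1][1] + B[1][0] = 1 + 5 = 6) = 6 (attained at k = 1)
  C[1][1] = min over k of (A[1][0] + B[0][1] = 10 + 1 = 11, A[1][1] + B[1][1] = 1 + 10 = 11) = 11 (attained at k = 0)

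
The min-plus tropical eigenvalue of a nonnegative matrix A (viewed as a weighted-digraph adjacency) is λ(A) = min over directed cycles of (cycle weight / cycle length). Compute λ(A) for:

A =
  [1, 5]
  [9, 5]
λ(A) = 1

Enumerate directed cycles and compute their means (weight / length). Sample:
  cycle 0 → 0: weight = 1, length = 1, mean = 1/1 ≈ 1.000
  cycle 1 → 1: weight = 5, length = 1, mean = 5/1 ≈ 5.000
  cycle 0 → 1 → 0: weight = 14, length = 2, mean = 14/2 ≈ 7.000
  cycle 1 → 0 → 1: weight = 14, length = 2, mean = 14/2 ≈ 7.000
Minimum mean = 1.000, attained e.g. along the cycle 0 → 0 with weight 1 and length 1. So λ(A) = 1/1 = 1.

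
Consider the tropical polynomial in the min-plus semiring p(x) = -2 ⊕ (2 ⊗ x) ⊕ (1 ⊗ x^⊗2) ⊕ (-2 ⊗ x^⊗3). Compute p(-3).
p(-3) = -11

A tropical monomial a ⊗ x^⊗i evaluates to a + i · x. Evaluating each term at x = -3:
  Term 0 contributes -2 + 0 · -3 = -2
  Term 1 contributes 2 + 1 · -3 = -1
  Term 2 contributes 1 + 2 · -3 = -5
  Term 3 contributes -2 + 3 · -3 = -11
p(-3) = ⊕ of these = min[-2, -1, -5, -11] = -11.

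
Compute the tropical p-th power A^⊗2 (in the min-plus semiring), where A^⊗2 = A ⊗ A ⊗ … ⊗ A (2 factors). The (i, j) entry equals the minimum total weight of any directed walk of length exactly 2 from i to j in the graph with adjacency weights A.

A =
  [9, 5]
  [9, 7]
A^⊗2 =
  [14, 12]
  [16, 14]

Each entry (A^⊗2)_ij equals the minimum over all length-2 walks i = v_0 → v_1 → … → v_2 = j of Σ_t A[v_t][v_{t+1}]. For example, for (i, j) = (0, 1) we minimise over 2 possible intermediate vertex sequences; the minimum is 12, attained along the walk 0 → 1 → 1.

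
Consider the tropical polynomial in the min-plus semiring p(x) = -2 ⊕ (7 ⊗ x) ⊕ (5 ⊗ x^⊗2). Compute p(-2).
p(-2) = -2

A tropical monomial a ⊗ x^⊗i evaluates to a + i · x. Evaluating each term at x = -2:
  Term 0 contributes -2 + 0 · -2 = -2
  Term 1 contributes 7 + 1 · -2 = 5
  Term 2 contributes 5 + 2 · -2 = 1
p(-2) = ⊕ of these = min[-2, 5, 1] = -2.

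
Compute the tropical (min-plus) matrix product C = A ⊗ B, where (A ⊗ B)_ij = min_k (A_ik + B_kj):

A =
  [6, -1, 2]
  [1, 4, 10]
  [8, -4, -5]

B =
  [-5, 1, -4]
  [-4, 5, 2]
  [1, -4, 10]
A ⊗ B =
  [-5, -2, 1]
  [-4, 2, -3]
  [-8, -9, -2]

Apply the min-plus product entry-by-entry:
  C[0][0] = min over k of (A[0][0] + B[0][0] = 6 + -5 = 1, A[0][1] + B[1][0] = -1 + -4 = -5, A[0][2] + B[2][0] = 2 + 1 = 3) = -5 (attained at k = 1)
  C[0][1] = min over k of (A[0][0] + B[0][1] = 6 + 1 = 7, A[0][1] + B[1][1] = -1 + 5 = 4, A[0][2] + B[2][1] = 2 + -4 = -2) = -2 (attained at k = 2)
  C[0][2] = min over k of (A[0][0] + B[0][2] = 6 + -4 = 2, A[0][1] + B[1][2] = -1 + 2 = 1, A[0][2] + B[2][2] = 2 + 10 = 12) = 1 (attained at k = 1)
  C[1][0] = min over k of (A[1][0] + B[0][0] = 1 + -5 = -4, A[1][1] + B[1][0] = 4 + -4 = 0, A[1][2] + B[2][0] = 10 + 1 = 11) = -4 (attained at k = 0)
  C[1][1] = min over k of (A[1][0] + B[0][1] = 1 + 1 = 2, A[1][1] + B[1][1] = 4 + 5 = 9, A[1][2] + B[2][1] = 10 + -4 = 6) = 2 (attained at k = 0)
  C[1][2] = min over k of (A[1][0] + B[0][2] = 1 + -4 = -3, A[1][1] + B[1][2] = 4 + 2 = 6, A[1][2] + B[2][2] = 10 + 10 = 20) = -3 (attained at k = 0)
  C[2][0] = min over k of (A[2][0] + B[0][0] = 8 + -5 = 3, A[2][1] + B[1][0] = -4 + -4 = -8, A[2][2] + B[2][0] = -5 + 1 = -4) = -8 (attained at k = 1)
  C[2][1] = min over k of (A[2][0] + B[0][1] = 8 + 1 = 9, A[2][1] + B[1][1] = -4 + 5 = 1, A[2][2] + B[2][1] = -5 + -4 = -9) = -9 (attained at k = 2)
  C[2][2] = min over k of (A[2][0] + B[0][2] = 8 + -4 = 4, A[2][1] + B[1][2] = -4 + 2 = -2, A[2][2] + B[2][2] = -5 + 10 = 5) = -2 (attained at k = 1)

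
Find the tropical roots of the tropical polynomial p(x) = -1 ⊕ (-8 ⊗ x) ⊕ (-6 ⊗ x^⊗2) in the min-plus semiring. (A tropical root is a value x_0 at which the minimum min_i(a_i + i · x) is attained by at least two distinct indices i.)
Roots: {-2, 7}

Each tropical root is a break point of the lower envelope of the lines y = a_i + i · x (there are 3 lines, with slopes 0, 1, ..., 2). Only the lines that attain the minimum somewhere contribute to roots; other lines are dominated. Here the surviving (envelope) indices are i = 2, i = 1, i = 0.
Intersections between consecutive envelope lines give the roots: for adjacent envelope indices i < j the intersection is x = (a_i − a_j) / (j − i). Reading off the sorted break points: {-2, 7}.
Verification: at each break x_0, at least two indices attain the minimum of min_i(a_i + i · x_0).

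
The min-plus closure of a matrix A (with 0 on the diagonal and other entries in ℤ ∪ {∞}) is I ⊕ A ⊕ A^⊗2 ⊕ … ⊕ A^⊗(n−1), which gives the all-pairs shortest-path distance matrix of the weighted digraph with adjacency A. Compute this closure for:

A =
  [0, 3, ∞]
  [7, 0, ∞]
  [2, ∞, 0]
Closure =
  [0, 3, ∞]
  [7, 0, ∞]
  [2, 5, 0]

This is the Floyd-Warshall all-pairs shortest-path computation. For each intermediate vertex k = 0, 1, …, 2, update dist[i][j] ← min(dist[i][j], dist[i][k] + dist[k][j]). The final matrix gives, for each (i, j), the minimum total weight of any directed path from i to j (possibly empty when i = j).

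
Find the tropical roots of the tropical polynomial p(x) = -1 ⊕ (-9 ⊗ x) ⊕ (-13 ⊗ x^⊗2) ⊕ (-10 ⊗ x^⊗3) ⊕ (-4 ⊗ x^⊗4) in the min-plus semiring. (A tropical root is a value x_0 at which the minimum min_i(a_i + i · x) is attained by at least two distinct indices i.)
Roots: {-6, -3, 4, 8}

Each tropical root is a break point of the lower envelope of the lines y = a_i + i · x (there are 5 lines, with slopes 0, 1, ..., 4). Only the lines that attain the minimum somewhere contribute to roots; other lines are dominated. Here the surviving (envelope) indices are i = 4, i = 3, i = 2, i = 1, i = 0.
Intersections between consecutive envelope lines give the roots: for adjacent envelope indices i < j the intersection is x = (a_i − a_j) / (j − i). Reading off the sorted break points: {-6, -3, 4, 8}.
Verification: at each break x_0, at least two indices attain the minimum of min_i(a_i + i · x_0).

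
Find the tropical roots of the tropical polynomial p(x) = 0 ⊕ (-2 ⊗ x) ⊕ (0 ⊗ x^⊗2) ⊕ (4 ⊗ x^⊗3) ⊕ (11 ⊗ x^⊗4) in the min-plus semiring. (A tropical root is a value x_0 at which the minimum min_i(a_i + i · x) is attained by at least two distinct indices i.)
Roots: {-7, -4, -2, 2}

Each tropical root is a break point of the lower envelope of the lines y = a_i + i · x (there are 5 lines, with slopes 0, 1, ..., 4). Only the lines that attain the minimum somewhere contribute to roots; other lines are dominated. Here the surviving (envelope) indices are i = 4, i = 3, i = 2, i = 1, i = 0.
Intersections between consecutive envelope lines give the roots: for adjacent envelope indices i < j the intersection is x = (a_i − a_j) / (j − i). Reading off the sorted break points: {-7, -4, -2, 2}.
Verification: at each break x_0, at least two indices attain the minimum of min_i(a_i + i · x_0).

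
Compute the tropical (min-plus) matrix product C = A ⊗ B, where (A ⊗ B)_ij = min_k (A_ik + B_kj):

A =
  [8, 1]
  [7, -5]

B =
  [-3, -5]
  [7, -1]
A ⊗ B =
  [5, 0]
  [2, -6]

Apply the min-plus product entry-by-entry:
  C[0][0] = min over k of (A[0][0] + B[0][0] = 8 + -3 = 5, A[0][1] + B[1][0] = 1 + 7 = 8) = 5 (attained at k = 0)
  C[0][1] = min over k of (A[0][0] + B[0][1] = 8 + -5 = 3, A[0][1] + B[1][1] = 1 + -1 = 0) = 0 (attained at k = 1)
  C[1][0] = min over k of (A[1][0] + B[0][0] = 7 + -3 = 4, A[1][1] + B[1][0] = -5 + 7 = 2) = 2 (attained at k = 1)
  C[1][1] = min over k of (A[1][0] + B[0][1] = 7 + -5 = 2, A[1][1] + B[1][1] = -5 + -1 = -6) = -6 (attained at k = 1)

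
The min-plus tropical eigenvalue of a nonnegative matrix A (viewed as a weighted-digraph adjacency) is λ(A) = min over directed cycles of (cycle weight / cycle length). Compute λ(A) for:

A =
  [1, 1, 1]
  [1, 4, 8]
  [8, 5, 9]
λ(A) = 1

Enumerate directed cycles and compute their means (weight / length). Sample:
  cycle 0 → 0: weight = 1, length = 1, mean = 1/1 ≈ 1.000
  cycle 1 → 1: weight = 4, length = 1, mean = 4/1 ≈ 4.000
  cycle 2 → 2: weight = 9, length = 1, mean = 9/1 ≈ 9.000
  cycle 0 → 1 → 0: weight = 2, length = 2, mean = 2/2 ≈ 1.000
  cycle 0 → 2 → 0: weight = 9, length = 2, mean = 9/2 ≈ 4.500
  cycle 1 → 0 → 1: weight = 2, length = 2, mean = 2/2 ≈ 1.000
Minimum mean = 1.000, attained e.g. along the cycle 0 → 0 with weight 1 and length 1. So λ(A) = 1/1 = 1.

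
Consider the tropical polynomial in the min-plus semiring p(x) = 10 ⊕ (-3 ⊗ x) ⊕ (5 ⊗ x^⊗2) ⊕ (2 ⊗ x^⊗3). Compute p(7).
p(7) = 4

A tropical monomial a ⊗ x^⊗i evaluates to a + i · x. Evaluating each term at x = 7:
  Term 0 contributes 10 + 0 · 7 = 10
  Term 1 contributes -3 + 1 · 7 = 4
  Term 2 contributes 5 + 2 · 7 = 19
  Term 3 contributes 2 + 3 · 7 = 23
p(7) = ⊕ of these = min[10, 4, 19, 23] = 4.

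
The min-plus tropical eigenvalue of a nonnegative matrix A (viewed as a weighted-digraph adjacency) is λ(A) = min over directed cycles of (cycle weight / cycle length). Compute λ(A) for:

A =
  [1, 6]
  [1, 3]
λ(A) = 1

Enumerate directed cycles and compute their means (weight / length). Sample:
  cycle 0 → 0: weight = 1, length = 1, mean = 1/1 ≈ 1.000
  cycle 1 → 1: weight = 3, length = 1, mean = 3/1 ≈ 3.000
  cycle 0 → 1 → 0: weight = 7, length = 2, mean = 7/2 ≈ 3.500
  cycle 1 → 0 → 1: weight = 7, length = 2, mean = 7/2 ≈ 3.500
Minimum mean = 1.000, attained e.g. along the cycle 0 → 0 with weight 1 and length 1. So λ(A) = 1/1 = 1.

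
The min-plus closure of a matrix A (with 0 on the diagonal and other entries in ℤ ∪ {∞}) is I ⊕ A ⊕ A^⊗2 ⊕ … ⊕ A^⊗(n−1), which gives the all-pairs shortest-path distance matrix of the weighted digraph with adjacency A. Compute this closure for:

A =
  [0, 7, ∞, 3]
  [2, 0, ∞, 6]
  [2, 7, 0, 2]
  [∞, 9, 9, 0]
Closure =
  [0, 7, 12, 3]
  [2, 0, 14, 5]
  [2, 7, 0, 2]
  [11, 9, 9, 0]

This is the Floyd-Warshall all-pairs shortest-path computation. For each intermediate vertex k = 0, 1, …, 3, update dist[i][j] ← min(dist[i][j], dist[i][k] + dist[k][j]). The final matrix gives, for each (i, j), the minimum total weight of any directed path from i to j (possibly empty when i = j).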